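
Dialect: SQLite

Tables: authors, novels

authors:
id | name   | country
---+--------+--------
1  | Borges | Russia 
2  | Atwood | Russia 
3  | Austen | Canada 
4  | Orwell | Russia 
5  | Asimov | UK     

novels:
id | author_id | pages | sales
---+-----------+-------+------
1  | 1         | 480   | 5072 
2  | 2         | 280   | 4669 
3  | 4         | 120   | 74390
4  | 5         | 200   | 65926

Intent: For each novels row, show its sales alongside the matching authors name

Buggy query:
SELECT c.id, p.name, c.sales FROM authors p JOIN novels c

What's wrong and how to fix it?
Bug: Missing join condition: each novels row is matched to all authors rows instead of just its own

Fix: Add ON c.author_id = p.id to the JOIN

Corrected query:
SELECT c.id, p.name, c.sales FROM authors p JOIN novels c ON c.author_id = p.id

Result:
id | name   | sales
---+--------+------
1  | Borges | 5072 
2  | Atwood | 4669 
3  | Orwell | 74390
4  | Asimov | 65926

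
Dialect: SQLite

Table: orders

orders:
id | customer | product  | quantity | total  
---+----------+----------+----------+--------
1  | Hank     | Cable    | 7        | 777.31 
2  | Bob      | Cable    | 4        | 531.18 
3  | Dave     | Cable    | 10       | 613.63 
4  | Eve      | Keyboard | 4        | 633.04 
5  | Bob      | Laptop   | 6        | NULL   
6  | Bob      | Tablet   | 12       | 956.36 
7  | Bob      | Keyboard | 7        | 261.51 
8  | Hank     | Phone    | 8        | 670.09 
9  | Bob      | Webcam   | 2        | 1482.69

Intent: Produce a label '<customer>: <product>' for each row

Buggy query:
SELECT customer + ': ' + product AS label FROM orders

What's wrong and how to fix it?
Bug: SQLite uses || for string concatenation; + coerces text to numbers (yielding 0)

Fix: Use the || operator for string concatenation

Corrected query:
SELECT customer || ': ' || product AS label FROM orders

Result:
label        
-------------
Hank: Cable  
Bob: Cable   
Dave: Cable  
Eve: Keyboard
Bob: Laptop  
Bob: Tablet  
Bob: Keyboard
Hank: Phone  
Bob: Webcam  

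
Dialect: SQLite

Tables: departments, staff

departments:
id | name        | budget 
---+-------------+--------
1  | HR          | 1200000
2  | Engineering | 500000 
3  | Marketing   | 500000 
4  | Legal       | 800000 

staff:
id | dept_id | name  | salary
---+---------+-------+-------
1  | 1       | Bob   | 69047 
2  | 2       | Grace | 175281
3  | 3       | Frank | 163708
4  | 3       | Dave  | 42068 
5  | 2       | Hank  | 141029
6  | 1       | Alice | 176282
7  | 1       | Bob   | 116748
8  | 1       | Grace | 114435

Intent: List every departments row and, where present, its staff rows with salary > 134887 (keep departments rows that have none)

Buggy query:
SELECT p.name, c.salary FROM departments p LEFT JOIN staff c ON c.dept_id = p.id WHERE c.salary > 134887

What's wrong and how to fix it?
Bug: A WHERE condition on the right-hand table after LEFT JOIN drops unmatched parents

Fix: Move the right-table condition into the ON clause so unmatched parents are kept

Corrected query:
SELECT p.name, c.salary FROM departments p LEFT JOIN staff c ON c.dept_id = p.id AND c.salary > 134887

Result:
name        | salary
------------+-------
HR          | 176282
Engineering | 141029
Engineering | 175281
Marketing   | 163708
Legal       | NULL  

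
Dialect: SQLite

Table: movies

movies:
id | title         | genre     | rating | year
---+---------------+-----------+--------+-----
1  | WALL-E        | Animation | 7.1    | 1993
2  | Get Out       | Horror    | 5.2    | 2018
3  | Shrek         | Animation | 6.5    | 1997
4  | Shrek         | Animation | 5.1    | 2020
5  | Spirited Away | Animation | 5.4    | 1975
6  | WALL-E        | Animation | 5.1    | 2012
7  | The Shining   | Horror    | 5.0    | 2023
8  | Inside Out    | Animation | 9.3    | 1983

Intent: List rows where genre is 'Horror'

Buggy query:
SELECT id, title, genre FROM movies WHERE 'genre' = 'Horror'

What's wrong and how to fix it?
Bug: 'genre' in single quotes is a string literal, not the column; the comparison is literal-vs-literal and never true

Fix: Reference the column as genre without single quotes

Corrected query:
SELECT id, title, genre FROM movies WHERE genre = 'Horror'

Result:
id | title       | genre 
---+-------------+-------
2  | Get Out     | Horror
7  | The Shining | Horror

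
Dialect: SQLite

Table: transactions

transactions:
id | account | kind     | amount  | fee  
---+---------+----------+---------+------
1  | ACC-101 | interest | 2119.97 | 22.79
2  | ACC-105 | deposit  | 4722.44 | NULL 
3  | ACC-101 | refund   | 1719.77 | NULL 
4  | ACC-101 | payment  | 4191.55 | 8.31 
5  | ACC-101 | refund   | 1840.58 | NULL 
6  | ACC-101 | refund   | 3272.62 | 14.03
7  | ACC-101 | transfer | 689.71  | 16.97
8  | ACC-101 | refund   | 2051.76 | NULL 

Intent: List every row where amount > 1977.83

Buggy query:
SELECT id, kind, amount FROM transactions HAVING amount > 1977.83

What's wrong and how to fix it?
Bug: HAVING filters the output of aggregation, but this query has no GROUP BY and no aggregate functions, so SQLite rejects it (HAVING clause on a non-aggregate query); the condition here is per row

Fix: Replace HAVING with WHERE since the condition applies to individual rows

Corrected query:
SELECT id, kind, amount FROM transactions WHERE amount > 1977.83

Result:
id | kind     | amount 
---+----------+--------
1  | interest | 2119.97
2  | deposit  | 4722.44
4  | payment  | 4191.55
6  | refund   | 3272.62
8  | refund   | 2051.76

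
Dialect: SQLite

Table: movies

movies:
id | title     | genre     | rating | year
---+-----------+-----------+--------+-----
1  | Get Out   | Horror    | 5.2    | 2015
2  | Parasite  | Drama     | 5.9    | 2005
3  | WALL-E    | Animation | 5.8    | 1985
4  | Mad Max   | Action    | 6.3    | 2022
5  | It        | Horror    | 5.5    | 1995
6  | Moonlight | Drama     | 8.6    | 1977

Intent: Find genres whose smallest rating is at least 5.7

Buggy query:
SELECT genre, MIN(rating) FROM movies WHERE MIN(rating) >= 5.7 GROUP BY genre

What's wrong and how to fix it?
Bug: MIN() in WHERE is a misuse of aggregate

Fix: Replace WHERE with HAVING after the GROUP BY

Corrected query:
SELECT genre, MIN(rating) FROM movies GROUP BY genre HAVING MIN(rating) >= 5.7

Result:
genre     | MIN(rating)
----------+------------
Action    | 6.3        
Animation | 5.8        
Drama     | 5.9        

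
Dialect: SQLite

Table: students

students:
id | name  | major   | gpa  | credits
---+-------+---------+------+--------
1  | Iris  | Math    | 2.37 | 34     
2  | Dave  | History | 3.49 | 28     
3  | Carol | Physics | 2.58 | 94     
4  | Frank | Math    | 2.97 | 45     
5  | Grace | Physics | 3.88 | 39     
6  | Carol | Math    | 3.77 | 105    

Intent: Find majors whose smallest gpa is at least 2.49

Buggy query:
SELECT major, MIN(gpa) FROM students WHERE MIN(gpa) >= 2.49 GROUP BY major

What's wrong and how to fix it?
Bug: Aggregates like MIN are computed per group after WHERE runs

Fix: Use HAVING for the per-group MIN condition

Corrected query:
SELECT major, MIN(gpa) FROM students GROUP BY major HAVING MIN(gpa) >= 2.49

Result:
major   | MIN(gpa)
--------+---------
History | 3.49    
Physics | 2.58    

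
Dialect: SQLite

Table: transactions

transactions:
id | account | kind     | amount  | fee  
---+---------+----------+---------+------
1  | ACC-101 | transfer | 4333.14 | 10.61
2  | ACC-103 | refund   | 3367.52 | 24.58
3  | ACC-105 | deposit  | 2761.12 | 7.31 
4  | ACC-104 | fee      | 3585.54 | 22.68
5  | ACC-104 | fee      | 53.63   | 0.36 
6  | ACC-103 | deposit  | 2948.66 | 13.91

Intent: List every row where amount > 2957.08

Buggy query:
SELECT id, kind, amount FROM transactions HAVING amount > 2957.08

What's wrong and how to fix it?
Bug: This is a non-aggregate query (no GROUP BY, no aggregates), so in SQLite the HAVING clause is invalid here; a row-level condition belongs in WHERE

Fix: Use WHERE for row-level filtering

Corrected query:
SELECT id, kind, amount FROM transactions WHERE amount > 2957.08

Result:
id | kind     | amount 
---+----------+--------
1  | transfer | 4333.14
2  | refund   | 3367.52
4  | fee      | 3585.54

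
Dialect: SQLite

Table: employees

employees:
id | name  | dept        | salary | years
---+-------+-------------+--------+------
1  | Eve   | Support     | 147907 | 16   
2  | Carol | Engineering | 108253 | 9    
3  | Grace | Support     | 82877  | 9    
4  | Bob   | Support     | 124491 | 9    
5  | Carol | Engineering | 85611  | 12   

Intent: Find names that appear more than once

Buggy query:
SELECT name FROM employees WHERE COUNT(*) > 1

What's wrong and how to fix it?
Bug: WHERE can't reference COUNT(*); aggregates are computed after WHERE

Fix: GROUP BY name, then filter groups with HAVING COUNT(*) > 1

Corrected query:
SELECT name FROM employees GROUP BY name HAVING COUNT(*) > 1

Result:
name 
-----
Carol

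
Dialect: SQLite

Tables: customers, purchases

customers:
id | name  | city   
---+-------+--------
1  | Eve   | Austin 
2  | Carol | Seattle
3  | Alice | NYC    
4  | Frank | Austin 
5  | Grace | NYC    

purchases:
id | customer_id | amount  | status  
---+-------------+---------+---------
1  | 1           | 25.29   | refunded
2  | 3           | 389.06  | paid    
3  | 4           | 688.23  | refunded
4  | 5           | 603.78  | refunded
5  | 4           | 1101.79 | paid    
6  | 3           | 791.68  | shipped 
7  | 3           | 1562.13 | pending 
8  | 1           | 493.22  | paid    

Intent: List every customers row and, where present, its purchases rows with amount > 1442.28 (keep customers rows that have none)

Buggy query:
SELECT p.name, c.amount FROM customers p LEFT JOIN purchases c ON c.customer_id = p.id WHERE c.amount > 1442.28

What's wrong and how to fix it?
Bug: Filtering c.amount in WHERE discards the NULL rows produced by LEFT JOIN, turning it into an inner join

Fix: Put 'c.amount > 1442.28' in the JOIN's ON clause instead of WHERE

Corrected query:
SELECT p.name, c.amount FROM customers p LEFT JOIN purchases c ON c.customer_id = p.id AND c.amount > 1442.28

Result:
name  | amount 
------+--------
Eve   | NULL   
Carol | NULL   
Alice | 1562.13
Frank | NULL   
Grace | NULL   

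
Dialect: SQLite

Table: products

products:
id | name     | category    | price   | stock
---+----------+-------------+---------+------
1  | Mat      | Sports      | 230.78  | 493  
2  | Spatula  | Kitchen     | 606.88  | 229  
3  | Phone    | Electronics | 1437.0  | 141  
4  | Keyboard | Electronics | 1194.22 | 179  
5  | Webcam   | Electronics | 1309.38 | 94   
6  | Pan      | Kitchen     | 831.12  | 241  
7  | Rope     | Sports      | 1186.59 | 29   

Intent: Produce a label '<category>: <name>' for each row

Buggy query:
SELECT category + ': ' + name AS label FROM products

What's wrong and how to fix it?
Bug: '+' is numeric addition; on text columns SQLite converts them to 0 instead of concatenating

Fix: Replace + with || to concatenate text

Corrected query:
SELECT category || ': ' || name AS label FROM products

Result:
label                
---------------------
Sports: Mat          
Kitchen: Spatula     
Electronics: Phone   
Electronics: Keyboard
Electronics: Webcam  
Kitchen: Pan         
Sports: Rope         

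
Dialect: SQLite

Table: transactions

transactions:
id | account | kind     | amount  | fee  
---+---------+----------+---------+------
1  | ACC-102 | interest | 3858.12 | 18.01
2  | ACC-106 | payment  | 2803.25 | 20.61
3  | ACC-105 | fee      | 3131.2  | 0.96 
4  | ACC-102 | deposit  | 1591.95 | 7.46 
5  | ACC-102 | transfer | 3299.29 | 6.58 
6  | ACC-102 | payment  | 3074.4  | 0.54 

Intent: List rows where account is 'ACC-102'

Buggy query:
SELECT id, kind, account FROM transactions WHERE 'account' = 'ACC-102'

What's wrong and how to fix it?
Bug: 'account' in single quotes is a string literal, not the column; the comparison is literal-vs-literal and never true

Fix: Reference the column as account without single quotes

Corrected query:
SELECT id, kind, account FROM transactions WHERE account = 'ACC-102'

Result:
id | kind     | account
---+----------+--------
1  | interest | ACC-102
4  | deposit  | ACC-102
5  | transfer | ACC-102
6  | payment  | ACC-102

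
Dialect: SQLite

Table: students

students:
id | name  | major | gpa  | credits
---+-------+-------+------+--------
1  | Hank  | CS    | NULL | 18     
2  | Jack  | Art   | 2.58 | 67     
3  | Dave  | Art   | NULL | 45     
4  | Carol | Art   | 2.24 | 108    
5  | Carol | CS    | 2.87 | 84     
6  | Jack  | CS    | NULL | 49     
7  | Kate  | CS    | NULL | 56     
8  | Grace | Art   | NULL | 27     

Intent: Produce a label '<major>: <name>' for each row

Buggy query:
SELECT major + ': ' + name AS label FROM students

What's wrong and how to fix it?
Bug: SQLite uses || for string concatenation; + coerces text to numbers (yielding 0)

Fix: Use the || operator for string concatenation

Corrected query:
SELECT major || ': ' || name AS label FROM students

Result:
label     
----------
CS: Hank  
Art: Jack 
Art: Dave 
Art: Carol
CS: Carol 
CS: Jack  
CS: Kate  
Art: Grace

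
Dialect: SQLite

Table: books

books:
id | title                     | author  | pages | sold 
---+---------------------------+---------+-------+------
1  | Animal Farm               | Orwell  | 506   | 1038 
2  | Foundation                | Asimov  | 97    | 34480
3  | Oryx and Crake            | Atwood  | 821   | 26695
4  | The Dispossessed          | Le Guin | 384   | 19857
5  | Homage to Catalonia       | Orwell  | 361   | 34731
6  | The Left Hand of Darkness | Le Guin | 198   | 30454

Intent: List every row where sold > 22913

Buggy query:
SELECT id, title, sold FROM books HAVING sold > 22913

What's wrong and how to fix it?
Bug: HAVING filters the output of aggregation, but this query has no GROUP BY and no aggregate functions, so SQLite rejects it (HAVING clause on a non-aggregate query); the condition here is per row

Fix: Replace HAVING with WHERE since the condition applies to individual rows

Corrected query:
SELECT id, title, sold FROM books WHERE sold > 22913

Result:
id | title                     | sold 
---+---------------------------+------
2  | Foundation                | 34480
3  | Oryx and Crake            | 26695
5  | Homage to Catalonia       | 34731
6  | The Left Hand of Darkness | 30454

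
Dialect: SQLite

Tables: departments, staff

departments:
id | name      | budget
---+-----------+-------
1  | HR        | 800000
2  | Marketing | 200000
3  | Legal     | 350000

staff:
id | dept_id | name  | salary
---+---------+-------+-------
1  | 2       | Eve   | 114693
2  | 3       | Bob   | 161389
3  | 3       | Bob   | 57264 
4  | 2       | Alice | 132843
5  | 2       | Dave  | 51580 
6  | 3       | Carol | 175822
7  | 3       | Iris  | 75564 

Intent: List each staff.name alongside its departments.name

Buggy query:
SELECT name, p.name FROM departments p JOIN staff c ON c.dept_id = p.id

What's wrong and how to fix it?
Bug: 'name' exists in both joined tables, so the database can't tell which one is meant

Fix: Prefix ambiguous columns with the table alias

Corrected query:
SELECT c.name, p.name FROM departments p JOIN staff c ON c.dept_id = p.id

Result:
name  | name     
------+----------
Eve   | Marketing
Bob   | Legal    
Bob   | Legal    
Alice | Marketing
Dave  | Marketing
Carol | Legal    
Iris  | Legal    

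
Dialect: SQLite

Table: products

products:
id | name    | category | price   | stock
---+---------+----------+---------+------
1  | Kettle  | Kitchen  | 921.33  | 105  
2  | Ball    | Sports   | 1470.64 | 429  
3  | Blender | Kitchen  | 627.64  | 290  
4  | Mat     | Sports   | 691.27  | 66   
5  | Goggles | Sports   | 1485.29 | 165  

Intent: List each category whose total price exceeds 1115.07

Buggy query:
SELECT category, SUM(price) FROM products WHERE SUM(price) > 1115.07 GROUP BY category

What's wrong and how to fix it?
Bug: SUM(price) is an aggregate, but WHERE filters rows before aggregation

Fix: Use HAVING (which filters groups after aggregation) instead of WHERE

Corrected query:
SELECT category, SUM(price) FROM products GROUP BY category HAVING SUM(price) > 1115.07

Result:
category | SUM(price)
---------+-----------
Kitchen  | 1548.97   
Sports   | 3647.2    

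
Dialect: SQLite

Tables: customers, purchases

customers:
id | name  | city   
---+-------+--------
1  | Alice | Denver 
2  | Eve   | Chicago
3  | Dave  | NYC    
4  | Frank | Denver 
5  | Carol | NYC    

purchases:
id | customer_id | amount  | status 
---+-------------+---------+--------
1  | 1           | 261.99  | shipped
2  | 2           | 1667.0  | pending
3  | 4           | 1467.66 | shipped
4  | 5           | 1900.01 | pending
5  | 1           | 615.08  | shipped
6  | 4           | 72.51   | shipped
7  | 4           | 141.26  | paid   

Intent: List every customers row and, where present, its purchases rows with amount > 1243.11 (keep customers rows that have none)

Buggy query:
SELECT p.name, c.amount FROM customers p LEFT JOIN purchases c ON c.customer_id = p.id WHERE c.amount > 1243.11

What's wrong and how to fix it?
Bug: A WHERE condition on the right-hand table after LEFT JOIN drops unmatched parents

Fix: Move the right-table condition into the ON clause so unmatched parents are kept

Corrected query:
SELECT p.name, c.amount FROM customers p LEFT JOIN purchases c ON c.customer_id = p.id AND c.amount > 1243.11

Result:
name  | amount 
------+--------
Alice | NULL   
Eve   | 1667   
Dave  | NULL   
Frank | 1467.66
Carol | 1900.01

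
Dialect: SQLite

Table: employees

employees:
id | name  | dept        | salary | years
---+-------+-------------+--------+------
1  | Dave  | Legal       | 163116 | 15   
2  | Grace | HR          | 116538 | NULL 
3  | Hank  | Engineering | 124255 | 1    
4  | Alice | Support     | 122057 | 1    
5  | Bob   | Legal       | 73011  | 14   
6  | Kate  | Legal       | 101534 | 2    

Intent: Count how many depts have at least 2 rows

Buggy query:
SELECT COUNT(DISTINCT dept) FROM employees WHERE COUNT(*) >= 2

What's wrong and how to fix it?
Bug: COUNT(*) cannot appear in WHERE; the per-group count doesn't exist yet

Fix: Group first with HAVING COUNT(*) >= 2, then COUNT the resulting groups

Corrected query:
SELECT COUNT(*) FROM (SELECT dept FROM employees GROUP BY dept HAVING COUNT(*) >= 2)

Result:
COUNT(*)
--------
1       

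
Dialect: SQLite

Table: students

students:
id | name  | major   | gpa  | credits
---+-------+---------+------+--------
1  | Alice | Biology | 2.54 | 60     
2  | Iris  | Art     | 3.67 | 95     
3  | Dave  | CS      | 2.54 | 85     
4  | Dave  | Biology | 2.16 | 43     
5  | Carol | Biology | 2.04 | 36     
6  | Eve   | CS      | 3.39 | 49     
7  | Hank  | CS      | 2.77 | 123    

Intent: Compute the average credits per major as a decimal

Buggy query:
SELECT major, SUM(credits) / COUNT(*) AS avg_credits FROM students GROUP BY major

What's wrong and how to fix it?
Bug: Both operands are integers, so '/' performs integer division and truncates

Fix: Multiply by 1.0 (or CAST to REAL) to force floating-point division

Corrected query:
SELECT major, SUM(credits) * 1.0 / COUNT(*) AS avg_credits FROM students GROUP BY major

Result:
major   | avg_credits
--------+------------
Art     | 95         
Biology | 46.333333  
CS      | 85.666667  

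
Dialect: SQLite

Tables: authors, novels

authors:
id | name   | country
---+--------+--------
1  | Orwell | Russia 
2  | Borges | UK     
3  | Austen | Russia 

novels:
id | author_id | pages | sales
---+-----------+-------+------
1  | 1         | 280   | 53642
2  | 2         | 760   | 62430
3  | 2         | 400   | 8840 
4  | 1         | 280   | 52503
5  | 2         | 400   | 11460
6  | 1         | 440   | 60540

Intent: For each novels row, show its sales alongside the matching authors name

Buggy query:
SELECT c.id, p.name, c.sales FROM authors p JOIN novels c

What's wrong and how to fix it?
Bug: JOIN with no ON clause produces a cartesian product; every novels row pairs with every authors row

Fix: Add ON c.author_id = p.id to the JOIN

Corrected query:
SELECT c.id, p.name, c.sales FROM authors p JOIN novels c ON c.author_id = p.id

Result:
id | name   | sales
---+--------+------
1  | Orwell | 53642
2  | Borges | 62430
3  | Borges | 8840 
4  | Orwell | 52503
5  | Borges | 11460
6  | Orwell | 60540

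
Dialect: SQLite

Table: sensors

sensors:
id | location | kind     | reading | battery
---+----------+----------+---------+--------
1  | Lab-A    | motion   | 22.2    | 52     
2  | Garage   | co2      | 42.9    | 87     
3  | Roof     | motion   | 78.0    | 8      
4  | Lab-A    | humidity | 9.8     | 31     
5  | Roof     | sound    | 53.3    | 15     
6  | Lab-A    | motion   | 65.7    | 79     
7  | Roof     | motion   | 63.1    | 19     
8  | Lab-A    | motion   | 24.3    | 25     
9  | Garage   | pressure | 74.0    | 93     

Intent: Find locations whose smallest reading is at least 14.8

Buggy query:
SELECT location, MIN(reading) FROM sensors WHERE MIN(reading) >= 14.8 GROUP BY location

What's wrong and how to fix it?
Bug: MIN() in WHERE is a misuse of aggregate

Fix: Replace WHERE with HAVING after the GROUP BY

Corrected query:
SELECT location, MIN(reading) FROM sensors GROUP BY location HAVING MIN(reading) >= 14.8

Result:
location | MIN(reading)
---------+-------------
Garage   | 42.9        
Roof     | 53.3        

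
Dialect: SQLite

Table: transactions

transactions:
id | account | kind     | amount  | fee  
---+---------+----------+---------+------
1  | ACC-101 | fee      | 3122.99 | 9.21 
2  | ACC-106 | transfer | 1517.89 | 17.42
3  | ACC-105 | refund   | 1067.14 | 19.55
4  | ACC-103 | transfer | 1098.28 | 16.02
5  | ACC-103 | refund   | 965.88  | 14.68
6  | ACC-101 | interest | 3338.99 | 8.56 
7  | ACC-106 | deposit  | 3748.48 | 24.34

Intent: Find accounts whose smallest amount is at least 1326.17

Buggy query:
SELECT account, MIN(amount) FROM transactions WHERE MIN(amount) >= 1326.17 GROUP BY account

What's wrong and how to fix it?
Bug: MIN() in WHERE is a misuse of aggregate

Fix: Replace WHERE with HAVING after the GROUP BY

Corrected query:
SELECT account, MIN(amount) FROM transactions GROUP BY account HAVING MIN(amount) >= 1326.17

Result:
account | MIN(amount)
--------+------------
ACC-101 | 3122.99    
ACC-106 | 1517.89    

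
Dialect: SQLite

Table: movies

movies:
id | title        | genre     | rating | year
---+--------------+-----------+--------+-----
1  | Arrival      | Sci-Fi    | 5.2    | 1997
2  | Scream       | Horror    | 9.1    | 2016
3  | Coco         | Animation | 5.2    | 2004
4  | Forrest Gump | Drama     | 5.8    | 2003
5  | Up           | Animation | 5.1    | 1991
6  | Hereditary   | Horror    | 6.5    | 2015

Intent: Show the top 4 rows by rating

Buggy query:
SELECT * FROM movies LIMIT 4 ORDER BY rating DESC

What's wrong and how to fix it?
Bug: ORDER BY cannot follow LIMIT; LIMIT is the final clause

Fix: Swap the clauses: ORDER BY first, then LIMIT

Corrected query:
SELECT * FROM movies ORDER BY rating DESC LIMIT 4

Result:
id | title        | genre  | rating | year
---+--------------+--------+--------+-----
2  | Scream       | Horror | 9.1    | 2016
6  | Hereditary   | Horror | 6.5    | 2015
4  | Forrest Gump | Drama  | 5.8    | 2003
1  | Arrival      | Sci-Fi | 5.2    | 1997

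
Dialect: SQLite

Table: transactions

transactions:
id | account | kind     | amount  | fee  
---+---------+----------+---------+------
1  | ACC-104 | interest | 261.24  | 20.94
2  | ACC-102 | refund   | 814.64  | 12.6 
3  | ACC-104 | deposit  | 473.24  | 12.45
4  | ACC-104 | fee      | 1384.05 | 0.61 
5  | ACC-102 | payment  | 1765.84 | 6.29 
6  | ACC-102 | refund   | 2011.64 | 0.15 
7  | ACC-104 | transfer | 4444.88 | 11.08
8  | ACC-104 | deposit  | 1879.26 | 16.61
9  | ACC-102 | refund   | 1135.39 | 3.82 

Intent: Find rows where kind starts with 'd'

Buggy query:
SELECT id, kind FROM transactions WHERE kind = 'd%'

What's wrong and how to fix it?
Bug: '=' compares the literal string including the % character; pattern matching needs LIKE

Fix: Replace '=' with LIKE so 'd%' is treated as a pattern

Corrected query:
SELECT id, kind FROM transactions WHERE kind LIKE 'd%'

Result:
id | kind   
---+--------
3  | deposit
8  | deposit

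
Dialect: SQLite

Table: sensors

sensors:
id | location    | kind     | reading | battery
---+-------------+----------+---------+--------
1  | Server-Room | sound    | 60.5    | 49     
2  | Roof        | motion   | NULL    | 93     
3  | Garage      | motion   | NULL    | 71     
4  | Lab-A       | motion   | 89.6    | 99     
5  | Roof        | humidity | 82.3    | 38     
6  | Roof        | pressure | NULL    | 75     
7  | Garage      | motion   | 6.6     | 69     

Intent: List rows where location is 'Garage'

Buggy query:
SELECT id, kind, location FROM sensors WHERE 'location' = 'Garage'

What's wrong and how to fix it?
Bug: Single quotes denote string literals in SQL; the column name is being compared as a constant string

Fix: Remove the quotes around the column name (or use double quotes for an identifier)

Corrected query:
SELECT id, kind, location FROM sensors WHERE location = 'Garage'

Result:
id | kind   | location
---+--------+---------
3  | motion | Garage  
7  | motion | Garage  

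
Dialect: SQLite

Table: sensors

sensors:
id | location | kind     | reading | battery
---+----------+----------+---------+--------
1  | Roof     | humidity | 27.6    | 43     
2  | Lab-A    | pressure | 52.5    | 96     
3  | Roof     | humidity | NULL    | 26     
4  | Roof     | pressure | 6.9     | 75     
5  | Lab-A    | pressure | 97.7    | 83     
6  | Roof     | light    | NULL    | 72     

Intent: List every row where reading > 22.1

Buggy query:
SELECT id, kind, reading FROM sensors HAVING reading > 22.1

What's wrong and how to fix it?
Bug: HAVING filters the output of aggregation, but this query has no GROUP BY and no aggregate functions, so SQLite rejects it (HAVING clause on a non-aggregate query); the condition here is per row

Fix: Replace HAVING with WHERE since the condition applies to individual rows

Corrected query:
SELECT id, kind, reading FROM sensors WHERE reading > 22.1

Result:
id | kind     | reading
---+----------+--------
1  | humidity | 27.6   
2  | pressure | 52.5   
5  | pressure | 97.7   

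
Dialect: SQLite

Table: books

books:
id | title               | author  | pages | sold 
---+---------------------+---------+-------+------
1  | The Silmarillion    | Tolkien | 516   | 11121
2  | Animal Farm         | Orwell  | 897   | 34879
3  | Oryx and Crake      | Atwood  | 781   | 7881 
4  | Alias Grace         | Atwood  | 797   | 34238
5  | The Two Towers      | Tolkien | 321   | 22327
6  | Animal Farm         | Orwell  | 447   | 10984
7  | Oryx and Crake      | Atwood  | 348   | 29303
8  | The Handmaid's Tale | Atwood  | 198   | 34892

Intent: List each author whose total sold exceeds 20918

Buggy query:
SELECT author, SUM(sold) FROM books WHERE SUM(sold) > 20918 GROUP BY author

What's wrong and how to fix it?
Bug: WHERE runs before GROUP BY, so aggregates aren't available there

Fix: Move the aggregate condition to a HAVING clause

Corrected query:
SELECT author, SUM(sold) FROM books GROUP BY author HAVING SUM(sold) > 20918

Result:
author  | SUM(sold)
--------+----------
Atwood  | 106314   
Orwell  | 45863    
Tolkien | 33448    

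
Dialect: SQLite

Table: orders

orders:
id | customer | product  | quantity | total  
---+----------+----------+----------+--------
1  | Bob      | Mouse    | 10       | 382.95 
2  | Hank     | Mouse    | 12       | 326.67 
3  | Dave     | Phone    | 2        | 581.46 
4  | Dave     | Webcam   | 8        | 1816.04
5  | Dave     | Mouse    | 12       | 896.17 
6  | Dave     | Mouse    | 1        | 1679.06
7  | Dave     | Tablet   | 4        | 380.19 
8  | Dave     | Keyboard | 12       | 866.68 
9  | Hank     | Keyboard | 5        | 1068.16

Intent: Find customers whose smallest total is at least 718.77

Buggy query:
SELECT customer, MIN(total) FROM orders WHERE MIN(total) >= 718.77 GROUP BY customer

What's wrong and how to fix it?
Bug: MIN() in WHERE is a misuse of aggregate

Fix: Replace WHERE with HAVING after the GROUP BY

Corrected query:
SELECT customer, MIN(total) FROM orders GROUP BY customer HAVING MIN(total) >= 718.77

Result:
(no rows)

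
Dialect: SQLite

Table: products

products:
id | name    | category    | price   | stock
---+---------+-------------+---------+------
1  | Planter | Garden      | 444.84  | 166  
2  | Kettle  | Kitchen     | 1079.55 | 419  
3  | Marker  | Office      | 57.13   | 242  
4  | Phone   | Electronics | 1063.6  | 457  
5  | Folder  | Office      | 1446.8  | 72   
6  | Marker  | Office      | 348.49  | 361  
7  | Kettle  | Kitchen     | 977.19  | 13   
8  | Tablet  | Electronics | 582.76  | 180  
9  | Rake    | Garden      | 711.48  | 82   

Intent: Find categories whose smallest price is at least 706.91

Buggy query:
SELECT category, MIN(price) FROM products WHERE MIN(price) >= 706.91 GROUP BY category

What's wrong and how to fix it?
Bug: Aggregates like MIN are computed per group after WHERE runs

Fix: Use HAVING for the per-group MIN condition

Corrected query:
SELECT category, MIN(price) FROM products GROUP BY category HAVING MIN(price) >= 706.91

Result:
category | MIN(price)
---------+-----------
Kitchen  | 977.19    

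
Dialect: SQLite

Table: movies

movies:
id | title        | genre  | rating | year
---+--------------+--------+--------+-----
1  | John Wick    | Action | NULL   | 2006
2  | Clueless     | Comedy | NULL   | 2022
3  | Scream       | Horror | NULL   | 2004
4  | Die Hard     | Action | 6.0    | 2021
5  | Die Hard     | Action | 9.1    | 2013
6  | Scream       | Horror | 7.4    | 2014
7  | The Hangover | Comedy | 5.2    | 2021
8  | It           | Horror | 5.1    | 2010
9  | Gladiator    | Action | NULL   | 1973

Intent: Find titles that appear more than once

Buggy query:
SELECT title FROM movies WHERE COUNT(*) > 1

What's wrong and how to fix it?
Bug: COUNT(*) is an aggregate and cannot be used in WHERE

Fix: Group first, then use HAVING for the count condition

Corrected query:
SELECT title FROM movies GROUP BY title HAVING COUNT(*) > 1

Result:
title   
--------
Die Hard
Scream  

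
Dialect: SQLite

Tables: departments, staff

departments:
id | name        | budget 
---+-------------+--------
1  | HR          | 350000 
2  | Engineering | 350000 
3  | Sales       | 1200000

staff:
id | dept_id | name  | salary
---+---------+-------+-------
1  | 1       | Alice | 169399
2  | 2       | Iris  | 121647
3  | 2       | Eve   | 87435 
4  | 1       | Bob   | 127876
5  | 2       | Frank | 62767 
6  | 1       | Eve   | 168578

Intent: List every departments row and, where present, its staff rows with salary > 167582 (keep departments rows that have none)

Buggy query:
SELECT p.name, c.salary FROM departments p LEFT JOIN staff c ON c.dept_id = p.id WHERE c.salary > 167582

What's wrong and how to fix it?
Bug: Filtering c.salary in WHERE discards the NULL rows produced by LEFT JOIN, turning it into an inner join

Fix: Put 'c.salary > 167582' in the JOIN's ON clause instead of WHERE

Corrected query:
SELECT p.name, c.salary FROM departments p LEFT JOIN staff c ON c.dept_id = p.id AND c.salary > 167582

Result:
name        | salary
------------+-------
HR          | 168578
HR          | 169399
Engineering | NULL  
Sales       | NULL  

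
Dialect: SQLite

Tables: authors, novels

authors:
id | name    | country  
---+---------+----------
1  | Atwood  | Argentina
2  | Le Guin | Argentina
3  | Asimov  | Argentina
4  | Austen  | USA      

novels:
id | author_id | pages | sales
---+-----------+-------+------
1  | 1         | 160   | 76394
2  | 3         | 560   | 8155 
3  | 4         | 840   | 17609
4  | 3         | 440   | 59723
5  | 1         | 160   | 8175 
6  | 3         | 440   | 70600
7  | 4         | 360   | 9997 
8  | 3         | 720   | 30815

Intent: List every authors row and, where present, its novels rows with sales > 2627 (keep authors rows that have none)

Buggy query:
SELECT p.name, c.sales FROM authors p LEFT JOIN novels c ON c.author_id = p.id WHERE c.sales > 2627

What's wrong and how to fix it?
Bug: A WHERE condition on the right-hand table after LEFT JOIN drops unmatched parents

Fix: Move the right-table condition into the ON clause so unmatched parents are kept

Corrected query:
SELECT p.name, c.sales FROM authors p LEFT JOIN novels c ON c.author_id = p.id AND c.sales > 2627

Result:
name    | sales
--------+------
Atwood  | 8175 
Atwood  | 76394
Le Guin | NULL 
Asimov  | 8155 
Asimov  | 30815
Asimov  | 59723
Asimov  | 70600
Austen  | 9997 
Austen  | 17609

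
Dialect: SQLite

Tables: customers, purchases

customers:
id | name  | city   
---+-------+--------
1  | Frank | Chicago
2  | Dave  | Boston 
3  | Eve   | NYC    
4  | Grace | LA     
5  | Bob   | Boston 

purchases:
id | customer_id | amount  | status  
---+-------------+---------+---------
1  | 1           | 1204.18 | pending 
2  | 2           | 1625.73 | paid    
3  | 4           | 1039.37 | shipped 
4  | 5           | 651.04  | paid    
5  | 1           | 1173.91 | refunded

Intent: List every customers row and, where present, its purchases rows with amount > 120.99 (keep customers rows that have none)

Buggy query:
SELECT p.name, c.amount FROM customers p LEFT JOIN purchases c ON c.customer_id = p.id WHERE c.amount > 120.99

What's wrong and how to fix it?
Bug: A WHERE condition on the right-hand table after LEFT JOIN drops unmatched parents

Fix: Put 'c.amount > 120.99' in the JOIN's ON clause instead of WHERE

Corrected query:
SELECT p.name, c.amount FROM customers p LEFT JOIN purchases c ON c.customer_id = p.id AND c.amount > 120.99

Result:
name  | amount 
------+--------
Frank | 1173.91
Frank | 1204.18
Dave  | 1625.73
Eve   | NULL   
Grace | 1039.37
Bob   | 651.04 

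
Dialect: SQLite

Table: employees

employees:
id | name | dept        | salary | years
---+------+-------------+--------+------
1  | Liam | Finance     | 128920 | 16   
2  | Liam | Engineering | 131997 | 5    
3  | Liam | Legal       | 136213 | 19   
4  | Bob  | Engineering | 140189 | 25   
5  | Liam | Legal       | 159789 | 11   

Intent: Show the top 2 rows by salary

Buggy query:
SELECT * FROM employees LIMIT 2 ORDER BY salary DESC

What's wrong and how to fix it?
Bug: LIMIT must come after ORDER BY

Fix: Sort with ORDER BY, then apply LIMIT

Corrected query:
SELECT * FROM employees ORDER BY salary DESC LIMIT 2

Result:
id | name | dept        | salary | years
---+------+-------------+--------+------
5  | Liam | Legal       | 159789 | 11   
4  | Bob  | Engineering | 140189 | 25   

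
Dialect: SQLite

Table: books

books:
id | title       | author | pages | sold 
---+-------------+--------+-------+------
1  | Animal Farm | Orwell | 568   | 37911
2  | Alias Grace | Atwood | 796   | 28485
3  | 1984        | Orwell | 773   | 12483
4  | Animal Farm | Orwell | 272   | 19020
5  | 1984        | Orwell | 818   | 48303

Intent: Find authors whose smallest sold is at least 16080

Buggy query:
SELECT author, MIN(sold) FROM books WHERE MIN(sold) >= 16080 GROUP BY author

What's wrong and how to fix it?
Bug: Aggregates like MIN are computed per group after WHERE runs

Fix: Use HAVING for the per-group MIN condition

Corrected query:
SELECT author, MIN(sold) FROM books GROUP BY author HAVING MIN(sold) >= 16080

Result:
author | MIN(sold)
-------+----------
Atwood | 28485    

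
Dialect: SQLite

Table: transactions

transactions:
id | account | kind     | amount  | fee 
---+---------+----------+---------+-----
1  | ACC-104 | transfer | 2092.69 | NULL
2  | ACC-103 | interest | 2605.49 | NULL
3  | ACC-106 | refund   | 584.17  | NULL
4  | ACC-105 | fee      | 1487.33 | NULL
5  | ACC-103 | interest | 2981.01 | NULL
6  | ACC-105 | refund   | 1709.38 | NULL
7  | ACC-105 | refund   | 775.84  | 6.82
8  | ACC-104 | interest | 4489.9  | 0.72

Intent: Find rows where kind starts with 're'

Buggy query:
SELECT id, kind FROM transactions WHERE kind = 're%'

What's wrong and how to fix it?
Bug: Wildcards only work with LIKE; '=' treats '%' as a literal character

Fix: Replace '=' with LIKE so 're%' is treated as a pattern

Corrected query:
SELECT id, kind FROM transactions WHERE kind LIKE 're%'

Result:
id | kind  
---+-------
3  | refund
6  | refund
7  | refund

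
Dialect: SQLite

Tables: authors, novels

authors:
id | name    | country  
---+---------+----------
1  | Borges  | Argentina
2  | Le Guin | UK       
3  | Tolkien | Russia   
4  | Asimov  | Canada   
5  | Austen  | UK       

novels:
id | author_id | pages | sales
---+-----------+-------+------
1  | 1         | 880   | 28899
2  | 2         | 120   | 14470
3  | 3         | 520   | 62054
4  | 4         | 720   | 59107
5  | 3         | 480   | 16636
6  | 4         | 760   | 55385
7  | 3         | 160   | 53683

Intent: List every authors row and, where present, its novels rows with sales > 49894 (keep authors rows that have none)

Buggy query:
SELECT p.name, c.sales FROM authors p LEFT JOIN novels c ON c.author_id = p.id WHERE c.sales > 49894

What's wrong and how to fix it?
Bug: Filtering c.sales in WHERE discards the NULL rows produced by LEFT JOIN, turning it into an inner join

Fix: Put 'c.sales > 49894' in the JOIN's ON clause instead of WHERE

Corrected query:
SELECT p.name, c.sales FROM authors p LEFT JOIN novels c ON c.author_id = p.id AND c.sales > 49894

Result:
name    | sales
--------+------
Borges  | NULL 
Le Guin | NULL 
Tolkien | 53683
Tolkien | 62054
Asimov  | 55385
Asimov  | 59107
Austen  | NULL 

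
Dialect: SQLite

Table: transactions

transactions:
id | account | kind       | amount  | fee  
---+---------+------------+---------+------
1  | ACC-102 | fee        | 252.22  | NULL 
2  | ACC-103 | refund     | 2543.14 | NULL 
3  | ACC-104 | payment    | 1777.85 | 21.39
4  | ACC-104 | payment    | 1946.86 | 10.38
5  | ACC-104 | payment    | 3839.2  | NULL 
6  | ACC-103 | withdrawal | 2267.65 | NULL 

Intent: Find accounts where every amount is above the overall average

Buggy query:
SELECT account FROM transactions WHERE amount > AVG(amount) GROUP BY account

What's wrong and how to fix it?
Bug: WHERE evaluates per row before aggregation, so AVG() is unavailable

Fix: Use a subquery for AVG and a HAVING MIN(...) filter so the condition holds for every row in the group

Corrected query:
SELECT account FROM transactions GROUP BY account HAVING MIN(amount) > (SELECT AVG(amount) FROM transactions)

Result:
account
-------
ACC-103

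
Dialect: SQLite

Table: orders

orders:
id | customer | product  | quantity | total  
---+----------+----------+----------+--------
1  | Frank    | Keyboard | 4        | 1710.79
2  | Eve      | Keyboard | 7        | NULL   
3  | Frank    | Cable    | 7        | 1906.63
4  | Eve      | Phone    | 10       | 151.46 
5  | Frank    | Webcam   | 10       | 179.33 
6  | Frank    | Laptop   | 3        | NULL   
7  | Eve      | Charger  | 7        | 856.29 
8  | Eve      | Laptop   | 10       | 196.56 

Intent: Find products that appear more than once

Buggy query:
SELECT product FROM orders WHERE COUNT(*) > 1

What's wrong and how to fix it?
Bug: COUNT(*) is an aggregate and cannot be used in WHERE

Fix: GROUP BY product, then filter groups with HAVING COUNT(*) > 1

Corrected query:
SELECT product FROM orders GROUP BY product HAVING COUNT(*) > 1

Result:
product 
--------
Keyboard
Laptop  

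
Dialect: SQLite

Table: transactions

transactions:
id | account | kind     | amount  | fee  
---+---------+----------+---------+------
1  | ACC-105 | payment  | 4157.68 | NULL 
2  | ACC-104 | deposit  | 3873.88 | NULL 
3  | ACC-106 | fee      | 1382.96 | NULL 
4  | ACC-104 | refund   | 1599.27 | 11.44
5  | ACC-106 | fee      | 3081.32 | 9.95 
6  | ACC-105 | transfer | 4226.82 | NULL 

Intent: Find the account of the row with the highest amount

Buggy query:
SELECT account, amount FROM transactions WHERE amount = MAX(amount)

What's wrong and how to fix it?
Bug: WHERE is evaluated per row; an aggregate over the whole table isn't defined there

Fix: Use a subquery: WHERE amount = (SELECT MAX(amount) FROM transactions)

Corrected query:
SELECT account, amount FROM transactions WHERE amount = (SELECT MAX(amount) FROM transactions)

Result:
account | amount 
--------+--------
ACC-105 | 4226.82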